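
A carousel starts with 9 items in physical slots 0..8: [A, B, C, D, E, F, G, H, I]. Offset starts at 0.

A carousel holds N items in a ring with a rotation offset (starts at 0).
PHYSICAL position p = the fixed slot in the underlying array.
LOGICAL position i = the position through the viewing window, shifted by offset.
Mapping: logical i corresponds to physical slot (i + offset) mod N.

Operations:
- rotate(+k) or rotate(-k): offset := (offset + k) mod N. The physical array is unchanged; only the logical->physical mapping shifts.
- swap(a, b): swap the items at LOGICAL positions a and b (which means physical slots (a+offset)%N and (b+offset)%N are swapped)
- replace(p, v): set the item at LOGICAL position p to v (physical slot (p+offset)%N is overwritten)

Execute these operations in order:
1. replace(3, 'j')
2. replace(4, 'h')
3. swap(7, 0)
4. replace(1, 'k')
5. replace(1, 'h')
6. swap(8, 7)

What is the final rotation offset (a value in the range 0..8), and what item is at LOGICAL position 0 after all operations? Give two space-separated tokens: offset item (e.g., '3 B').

Answer: 0 H

Derivation:
After op 1 (replace(3, 'j')): offset=0, physical=[A,B,C,j,E,F,G,H,I], logical=[A,B,C,j,E,F,G,H,I]
After op 2 (replace(4, 'h')): offset=0, physical=[A,B,C,j,h,F,G,H,I], logical=[A,B,C,j,h,F,G,H,I]
After op 3 (swap(7, 0)): offset=0, physical=[H,B,C,j,h,F,G,A,I], logical=[H,B,C,j,h,F,G,A,I]
After op 4 (replace(1, 'k')): offset=0, physical=[H,k,C,j,h,F,G,A,I], logical=[H,k,C,j,h,F,G,A,I]
After op 5 (replace(1, 'h')): offset=0, physical=[H,h,C,j,h,F,G,A,I], logical=[H,h,C,j,h,F,G,A,I]
After op 6 (swap(8, 7)): offset=0, physical=[H,h,C,j,h,F,G,I,A], logical=[H,h,C,j,h,F,G,I,A]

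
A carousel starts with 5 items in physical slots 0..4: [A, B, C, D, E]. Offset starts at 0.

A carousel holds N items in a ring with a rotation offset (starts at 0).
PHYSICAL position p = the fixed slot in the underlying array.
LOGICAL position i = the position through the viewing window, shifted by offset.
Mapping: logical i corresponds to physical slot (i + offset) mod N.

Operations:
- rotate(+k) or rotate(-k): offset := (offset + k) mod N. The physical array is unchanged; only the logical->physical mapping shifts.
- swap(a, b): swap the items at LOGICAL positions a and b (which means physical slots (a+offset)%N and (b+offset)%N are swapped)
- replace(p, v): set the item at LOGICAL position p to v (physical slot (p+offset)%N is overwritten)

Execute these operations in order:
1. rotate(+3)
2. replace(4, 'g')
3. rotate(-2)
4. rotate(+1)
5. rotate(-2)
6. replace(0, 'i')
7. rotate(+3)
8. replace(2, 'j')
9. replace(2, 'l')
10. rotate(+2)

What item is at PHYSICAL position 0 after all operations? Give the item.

Answer: l

Derivation:
After op 1 (rotate(+3)): offset=3, physical=[A,B,C,D,E], logical=[D,E,A,B,C]
After op 2 (replace(4, 'g')): offset=3, physical=[A,B,g,D,E], logical=[D,E,A,B,g]
After op 3 (rotate(-2)): offset=1, physical=[A,B,g,D,E], logical=[B,g,D,E,A]
After op 4 (rotate(+1)): offset=2, physical=[A,B,g,D,E], logical=[g,D,E,A,B]
After op 5 (rotate(-2)): offset=0, physical=[A,B,g,D,E], logical=[A,B,g,D,E]
After op 6 (replace(0, 'i')): offset=0, physical=[i,B,g,D,E], logical=[i,B,g,D,E]
After op 7 (rotate(+3)): offset=3, physical=[i,B,g,D,E], logical=[D,E,i,B,g]
After op 8 (replace(2, 'j')): offset=3, physical=[j,B,g,D,E], logical=[D,E,j,B,g]
After op 9 (replace(2, 'l')): offset=3, physical=[l,B,g,D,E], logical=[D,E,l,B,g]
After op 10 (rotate(+2)): offset=0, physical=[l,B,g,D,E], logical=[l,B,g,D,E]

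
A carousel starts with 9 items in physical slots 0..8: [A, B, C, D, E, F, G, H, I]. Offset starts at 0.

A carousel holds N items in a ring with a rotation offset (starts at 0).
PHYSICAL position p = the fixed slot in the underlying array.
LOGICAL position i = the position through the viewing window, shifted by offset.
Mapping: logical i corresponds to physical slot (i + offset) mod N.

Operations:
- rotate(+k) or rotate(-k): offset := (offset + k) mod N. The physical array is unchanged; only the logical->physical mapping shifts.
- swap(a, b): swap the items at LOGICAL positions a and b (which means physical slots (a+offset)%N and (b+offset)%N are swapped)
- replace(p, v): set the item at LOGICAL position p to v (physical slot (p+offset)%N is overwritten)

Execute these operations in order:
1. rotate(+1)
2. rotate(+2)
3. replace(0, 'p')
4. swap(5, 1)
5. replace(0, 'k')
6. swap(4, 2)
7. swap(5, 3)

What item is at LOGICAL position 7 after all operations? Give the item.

After op 1 (rotate(+1)): offset=1, physical=[A,B,C,D,E,F,G,H,I], logical=[B,C,D,E,F,G,H,I,A]
After op 2 (rotate(+2)): offset=3, physical=[A,B,C,D,E,F,G,H,I], logical=[D,E,F,G,H,I,A,B,C]
After op 3 (replace(0, 'p')): offset=3, physical=[A,B,C,p,E,F,G,H,I], logical=[p,E,F,G,H,I,A,B,C]
After op 4 (swap(5, 1)): offset=3, physical=[A,B,C,p,I,F,G,H,E], logical=[p,I,F,G,H,E,A,B,C]
After op 5 (replace(0, 'k')): offset=3, physical=[A,B,C,k,I,F,G,H,E], logical=[k,I,F,G,H,E,A,B,C]
After op 6 (swap(4, 2)): offset=3, physical=[A,B,C,k,I,H,G,F,E], logical=[k,I,H,G,F,E,A,B,C]
After op 7 (swap(5, 3)): offset=3, physical=[A,B,C,k,I,H,E,F,G], logical=[k,I,H,E,F,G,A,B,C]

Answer: B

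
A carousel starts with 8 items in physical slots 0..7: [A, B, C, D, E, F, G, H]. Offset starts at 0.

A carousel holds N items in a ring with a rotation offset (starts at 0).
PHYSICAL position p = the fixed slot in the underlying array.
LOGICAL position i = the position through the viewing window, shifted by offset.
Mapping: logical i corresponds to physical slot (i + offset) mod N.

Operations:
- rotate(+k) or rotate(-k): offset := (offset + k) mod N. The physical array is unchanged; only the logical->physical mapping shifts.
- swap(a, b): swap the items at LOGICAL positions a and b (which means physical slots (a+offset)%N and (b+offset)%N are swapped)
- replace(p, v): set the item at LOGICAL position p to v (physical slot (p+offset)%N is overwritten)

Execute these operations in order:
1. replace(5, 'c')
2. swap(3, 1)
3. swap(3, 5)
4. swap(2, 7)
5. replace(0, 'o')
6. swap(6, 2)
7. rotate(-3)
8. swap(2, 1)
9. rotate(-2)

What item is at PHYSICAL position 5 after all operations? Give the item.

After op 1 (replace(5, 'c')): offset=0, physical=[A,B,C,D,E,c,G,H], logical=[A,B,C,D,E,c,G,H]
After op 2 (swap(3, 1)): offset=0, physical=[A,D,C,B,E,c,G,H], logical=[A,D,C,B,E,c,G,H]
After op 3 (swap(3, 5)): offset=0, physical=[A,D,C,c,E,B,G,H], logical=[A,D,C,c,E,B,G,H]
After op 4 (swap(2, 7)): offset=0, physical=[A,D,H,c,E,B,G,C], logical=[A,D,H,c,E,B,G,C]
After op 5 (replace(0, 'o')): offset=0, physical=[o,D,H,c,E,B,G,C], logical=[o,D,H,c,E,B,G,C]
After op 6 (swap(6, 2)): offset=0, physical=[o,D,G,c,E,B,H,C], logical=[o,D,G,c,E,B,H,C]
After op 7 (rotate(-3)): offset=5, physical=[o,D,G,c,E,B,H,C], logical=[B,H,C,o,D,G,c,E]
After op 8 (swap(2, 1)): offset=5, physical=[o,D,G,c,E,B,C,H], logical=[B,C,H,o,D,G,c,E]
After op 9 (rotate(-2)): offset=3, physical=[o,D,G,c,E,B,C,H], logical=[c,E,B,C,H,o,D,G]

Answer: B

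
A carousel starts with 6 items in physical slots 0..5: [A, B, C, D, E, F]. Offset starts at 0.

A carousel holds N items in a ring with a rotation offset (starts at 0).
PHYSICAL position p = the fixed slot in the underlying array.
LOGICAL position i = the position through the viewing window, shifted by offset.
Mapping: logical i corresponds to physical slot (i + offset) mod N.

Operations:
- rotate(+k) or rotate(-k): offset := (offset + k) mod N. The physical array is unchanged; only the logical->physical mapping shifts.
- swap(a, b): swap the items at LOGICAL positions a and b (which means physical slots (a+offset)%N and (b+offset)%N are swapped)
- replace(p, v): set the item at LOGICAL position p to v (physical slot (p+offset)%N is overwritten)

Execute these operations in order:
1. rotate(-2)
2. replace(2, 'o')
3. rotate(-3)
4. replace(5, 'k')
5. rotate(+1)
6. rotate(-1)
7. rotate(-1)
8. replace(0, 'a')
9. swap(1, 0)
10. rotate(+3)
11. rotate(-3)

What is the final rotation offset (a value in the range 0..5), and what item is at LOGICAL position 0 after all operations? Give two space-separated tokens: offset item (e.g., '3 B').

After op 1 (rotate(-2)): offset=4, physical=[A,B,C,D,E,F], logical=[E,F,A,B,C,D]
After op 2 (replace(2, 'o')): offset=4, physical=[o,B,C,D,E,F], logical=[E,F,o,B,C,D]
After op 3 (rotate(-3)): offset=1, physical=[o,B,C,D,E,F], logical=[B,C,D,E,F,o]
After op 4 (replace(5, 'k')): offset=1, physical=[k,B,C,D,E,F], logical=[B,C,D,E,F,k]
After op 5 (rotate(+1)): offset=2, physical=[k,B,C,D,E,F], logical=[C,D,E,F,k,B]
After op 6 (rotate(-1)): offset=1, physical=[k,B,C,D,E,F], logical=[B,C,D,E,F,k]
After op 7 (rotate(-1)): offset=0, physical=[k,B,C,D,E,F], logical=[k,B,C,D,E,F]
After op 8 (replace(0, 'a')): offset=0, physical=[a,B,C,D,E,F], logical=[a,B,C,D,E,F]
After op 9 (swap(1, 0)): offset=0, physical=[B,a,C,D,E,F], logical=[B,a,C,D,E,F]
After op 10 (rotate(+3)): offset=3, physical=[B,a,C,D,E,F], logical=[D,E,F,B,a,C]
After op 11 (rotate(-3)): offset=0, physical=[B,a,C,D,E,F], logical=[B,a,C,D,E,F]

Answer: 0 B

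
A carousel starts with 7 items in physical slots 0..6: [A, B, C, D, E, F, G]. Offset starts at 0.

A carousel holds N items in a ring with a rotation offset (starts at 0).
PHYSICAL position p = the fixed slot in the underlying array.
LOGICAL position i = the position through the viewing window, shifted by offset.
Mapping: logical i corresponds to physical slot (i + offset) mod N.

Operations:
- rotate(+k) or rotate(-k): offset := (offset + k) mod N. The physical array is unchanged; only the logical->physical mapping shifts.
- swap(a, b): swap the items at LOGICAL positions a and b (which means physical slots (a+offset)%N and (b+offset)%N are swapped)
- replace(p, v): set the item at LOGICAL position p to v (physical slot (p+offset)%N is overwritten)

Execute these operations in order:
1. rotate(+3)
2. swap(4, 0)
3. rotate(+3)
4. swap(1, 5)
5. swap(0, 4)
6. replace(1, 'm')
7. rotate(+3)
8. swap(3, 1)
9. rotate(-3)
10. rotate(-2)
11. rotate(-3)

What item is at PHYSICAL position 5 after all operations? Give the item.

Answer: G

Derivation:
After op 1 (rotate(+3)): offset=3, physical=[A,B,C,D,E,F,G], logical=[D,E,F,G,A,B,C]
After op 2 (swap(4, 0)): offset=3, physical=[D,B,C,A,E,F,G], logical=[A,E,F,G,D,B,C]
After op 3 (rotate(+3)): offset=6, physical=[D,B,C,A,E,F,G], logical=[G,D,B,C,A,E,F]
After op 4 (swap(1, 5)): offset=6, physical=[E,B,C,A,D,F,G], logical=[G,E,B,C,A,D,F]
After op 5 (swap(0, 4)): offset=6, physical=[E,B,C,G,D,F,A], logical=[A,E,B,C,G,D,F]
After op 6 (replace(1, 'm')): offset=6, physical=[m,B,C,G,D,F,A], logical=[A,m,B,C,G,D,F]
After op 7 (rotate(+3)): offset=2, physical=[m,B,C,G,D,F,A], logical=[C,G,D,F,A,m,B]
After op 8 (swap(3, 1)): offset=2, physical=[m,B,C,F,D,G,A], logical=[C,F,D,G,A,m,B]
After op 9 (rotate(-3)): offset=6, physical=[m,B,C,F,D,G,A], logical=[A,m,B,C,F,D,G]
After op 10 (rotate(-2)): offset=4, physical=[m,B,C,F,D,G,A], logical=[D,G,A,m,B,C,F]
After op 11 (rotate(-3)): offset=1, physical=[m,B,C,F,D,G,A], logical=[B,C,F,D,G,A,m]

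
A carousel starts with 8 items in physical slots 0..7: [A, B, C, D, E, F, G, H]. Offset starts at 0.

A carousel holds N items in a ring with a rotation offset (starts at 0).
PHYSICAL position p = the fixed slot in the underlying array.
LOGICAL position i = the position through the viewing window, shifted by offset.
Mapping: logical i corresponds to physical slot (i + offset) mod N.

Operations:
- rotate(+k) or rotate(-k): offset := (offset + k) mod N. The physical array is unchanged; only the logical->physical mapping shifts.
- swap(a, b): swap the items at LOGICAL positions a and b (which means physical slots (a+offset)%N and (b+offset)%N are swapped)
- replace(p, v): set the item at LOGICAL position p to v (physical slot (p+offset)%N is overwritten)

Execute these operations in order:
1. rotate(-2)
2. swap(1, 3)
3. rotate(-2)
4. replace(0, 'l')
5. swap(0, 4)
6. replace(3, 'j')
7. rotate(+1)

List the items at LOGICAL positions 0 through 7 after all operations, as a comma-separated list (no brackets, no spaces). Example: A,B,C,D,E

Answer: F,G,j,l,H,C,D,A

Derivation:
After op 1 (rotate(-2)): offset=6, physical=[A,B,C,D,E,F,G,H], logical=[G,H,A,B,C,D,E,F]
After op 2 (swap(1, 3)): offset=6, physical=[A,H,C,D,E,F,G,B], logical=[G,B,A,H,C,D,E,F]
After op 3 (rotate(-2)): offset=4, physical=[A,H,C,D,E,F,G,B], logical=[E,F,G,B,A,H,C,D]
After op 4 (replace(0, 'l')): offset=4, physical=[A,H,C,D,l,F,G,B], logical=[l,F,G,B,A,H,C,D]
After op 5 (swap(0, 4)): offset=4, physical=[l,H,C,D,A,F,G,B], logical=[A,F,G,B,l,H,C,D]
After op 6 (replace(3, 'j')): offset=4, physical=[l,H,C,D,A,F,G,j], logical=[A,F,G,j,l,H,C,D]
After op 7 (rotate(+1)): offset=5, physical=[l,H,C,D,A,F,G,j], logical=[F,G,j,l,H,C,D,A]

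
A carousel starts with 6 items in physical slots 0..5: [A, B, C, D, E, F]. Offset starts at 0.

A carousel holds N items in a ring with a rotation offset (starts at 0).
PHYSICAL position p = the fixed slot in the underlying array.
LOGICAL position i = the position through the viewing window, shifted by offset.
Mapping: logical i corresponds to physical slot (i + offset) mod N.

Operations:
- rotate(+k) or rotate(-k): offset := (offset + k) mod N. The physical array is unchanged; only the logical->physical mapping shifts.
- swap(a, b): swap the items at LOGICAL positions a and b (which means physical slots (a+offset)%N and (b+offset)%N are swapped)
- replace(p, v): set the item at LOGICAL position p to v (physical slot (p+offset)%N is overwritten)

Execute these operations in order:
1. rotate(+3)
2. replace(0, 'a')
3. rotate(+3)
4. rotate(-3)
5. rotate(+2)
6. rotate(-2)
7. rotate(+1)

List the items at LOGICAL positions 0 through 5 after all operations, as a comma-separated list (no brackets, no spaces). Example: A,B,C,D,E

Answer: E,F,A,B,C,a

Derivation:
After op 1 (rotate(+3)): offset=3, physical=[A,B,C,D,E,F], logical=[D,E,F,A,B,C]
After op 2 (replace(0, 'a')): offset=3, physical=[A,B,C,a,E,F], logical=[a,E,F,A,B,C]
After op 3 (rotate(+3)): offset=0, physical=[A,B,C,a,E,F], logical=[A,B,C,a,E,F]
After op 4 (rotate(-3)): offset=3, physical=[A,B,C,a,E,F], logical=[a,E,F,A,B,C]
After op 5 (rotate(+2)): offset=5, physical=[A,B,C,a,E,F], logical=[F,A,B,C,a,E]
After op 6 (rotate(-2)): offset=3, physical=[A,B,C,a,E,F], logical=[a,E,F,A,B,C]
After op 7 (rotate(+1)): offset=4, physical=[A,B,C,a,E,F], logical=[E,F,A,B,C,a]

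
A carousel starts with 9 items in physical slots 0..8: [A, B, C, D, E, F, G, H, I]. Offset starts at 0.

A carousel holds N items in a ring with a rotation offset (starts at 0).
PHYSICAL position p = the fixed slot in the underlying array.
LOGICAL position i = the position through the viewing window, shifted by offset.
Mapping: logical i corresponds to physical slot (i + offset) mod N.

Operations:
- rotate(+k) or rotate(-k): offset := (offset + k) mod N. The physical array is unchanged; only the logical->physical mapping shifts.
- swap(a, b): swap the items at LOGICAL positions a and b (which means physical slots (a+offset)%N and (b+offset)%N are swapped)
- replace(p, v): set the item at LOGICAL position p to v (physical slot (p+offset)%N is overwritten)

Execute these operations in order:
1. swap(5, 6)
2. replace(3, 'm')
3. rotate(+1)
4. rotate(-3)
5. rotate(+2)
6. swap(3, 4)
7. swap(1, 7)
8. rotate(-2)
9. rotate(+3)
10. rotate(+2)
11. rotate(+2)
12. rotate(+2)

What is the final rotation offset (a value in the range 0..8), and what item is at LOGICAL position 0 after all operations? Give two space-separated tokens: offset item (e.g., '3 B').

Answer: 7 B

Derivation:
After op 1 (swap(5, 6)): offset=0, physical=[A,B,C,D,E,G,F,H,I], logical=[A,B,C,D,E,G,F,H,I]
After op 2 (replace(3, 'm')): offset=0, physical=[A,B,C,m,E,G,F,H,I], logical=[A,B,C,m,E,G,F,H,I]
After op 3 (rotate(+1)): offset=1, physical=[A,B,C,m,E,G,F,H,I], logical=[B,C,m,E,G,F,H,I,A]
After op 4 (rotate(-3)): offset=7, physical=[A,B,C,m,E,G,F,H,I], logical=[H,I,A,B,C,m,E,G,F]
After op 5 (rotate(+2)): offset=0, physical=[A,B,C,m,E,G,F,H,I], logical=[A,B,C,m,E,G,F,H,I]
After op 6 (swap(3, 4)): offset=0, physical=[A,B,C,E,m,G,F,H,I], logical=[A,B,C,E,m,G,F,H,I]
After op 7 (swap(1, 7)): offset=0, physical=[A,H,C,E,m,G,F,B,I], logical=[A,H,C,E,m,G,F,B,I]
After op 8 (rotate(-2)): offset=7, physical=[A,H,C,E,m,G,F,B,I], logical=[B,I,A,H,C,E,m,G,F]
After op 9 (rotate(+3)): offset=1, physical=[A,H,C,E,m,G,F,B,I], logical=[H,C,E,m,G,F,B,I,A]
After op 10 (rotate(+2)): offset=3, physical=[A,H,C,E,m,G,F,B,I], logical=[E,m,G,F,B,I,A,H,C]
After op 11 (rotate(+2)): offset=5, physical=[A,H,C,E,m,G,F,B,I], logical=[G,F,B,I,A,H,C,E,m]
After op 12 (rotate(+2)): offset=7, physical=[A,H,C,E,m,G,F,B,I], logical=[B,I,A,H,C,E,m,G,F]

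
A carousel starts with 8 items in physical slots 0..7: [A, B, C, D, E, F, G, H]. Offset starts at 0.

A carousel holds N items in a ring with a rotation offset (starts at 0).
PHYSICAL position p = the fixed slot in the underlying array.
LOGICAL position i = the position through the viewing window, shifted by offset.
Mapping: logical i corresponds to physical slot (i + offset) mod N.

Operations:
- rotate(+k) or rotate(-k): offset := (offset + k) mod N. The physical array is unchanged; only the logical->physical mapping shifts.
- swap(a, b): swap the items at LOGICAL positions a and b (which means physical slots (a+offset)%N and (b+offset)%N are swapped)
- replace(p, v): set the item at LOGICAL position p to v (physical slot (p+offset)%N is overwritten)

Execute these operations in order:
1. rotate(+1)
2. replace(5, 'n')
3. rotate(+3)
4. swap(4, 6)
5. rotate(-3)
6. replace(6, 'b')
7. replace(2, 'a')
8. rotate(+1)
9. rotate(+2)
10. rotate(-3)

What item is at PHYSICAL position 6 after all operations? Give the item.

Answer: n

Derivation:
After op 1 (rotate(+1)): offset=1, physical=[A,B,C,D,E,F,G,H], logical=[B,C,D,E,F,G,H,A]
After op 2 (replace(5, 'n')): offset=1, physical=[A,B,C,D,E,F,n,H], logical=[B,C,D,E,F,n,H,A]
After op 3 (rotate(+3)): offset=4, physical=[A,B,C,D,E,F,n,H], logical=[E,F,n,H,A,B,C,D]
After op 4 (swap(4, 6)): offset=4, physical=[C,B,A,D,E,F,n,H], logical=[E,F,n,H,C,B,A,D]
After op 5 (rotate(-3)): offset=1, physical=[C,B,A,D,E,F,n,H], logical=[B,A,D,E,F,n,H,C]
After op 6 (replace(6, 'b')): offset=1, physical=[C,B,A,D,E,F,n,b], logical=[B,A,D,E,F,n,b,C]
After op 7 (replace(2, 'a')): offset=1, physical=[C,B,A,a,E,F,n,b], logical=[B,A,a,E,F,n,b,C]
After op 8 (rotate(+1)): offset=2, physical=[C,B,A,a,E,F,n,b], logical=[A,a,E,F,n,b,C,B]
After op 9 (rotate(+2)): offset=4, physical=[C,B,A,a,E,F,n,b], logical=[E,F,n,b,C,B,A,a]
After op 10 (rotate(-3)): offset=1, physical=[C,B,A,a,E,F,n,b], logical=[B,A,a,E,F,n,b,C]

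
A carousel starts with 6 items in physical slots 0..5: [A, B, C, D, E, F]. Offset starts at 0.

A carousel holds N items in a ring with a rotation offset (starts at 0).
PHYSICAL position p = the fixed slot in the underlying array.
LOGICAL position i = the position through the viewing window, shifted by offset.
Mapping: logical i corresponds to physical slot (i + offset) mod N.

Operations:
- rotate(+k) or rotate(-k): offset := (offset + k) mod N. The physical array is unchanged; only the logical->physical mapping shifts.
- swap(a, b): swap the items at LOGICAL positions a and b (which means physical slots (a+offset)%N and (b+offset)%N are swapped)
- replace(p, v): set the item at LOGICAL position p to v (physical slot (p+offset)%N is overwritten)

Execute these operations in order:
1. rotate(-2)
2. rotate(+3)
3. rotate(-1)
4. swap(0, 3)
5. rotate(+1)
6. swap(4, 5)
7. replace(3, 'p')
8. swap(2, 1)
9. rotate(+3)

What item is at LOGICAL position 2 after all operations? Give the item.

Answer: F

Derivation:
After op 1 (rotate(-2)): offset=4, physical=[A,B,C,D,E,F], logical=[E,F,A,B,C,D]
After op 2 (rotate(+3)): offset=1, physical=[A,B,C,D,E,F], logical=[B,C,D,E,F,A]
After op 3 (rotate(-1)): offset=0, physical=[A,B,C,D,E,F], logical=[A,B,C,D,E,F]
After op 4 (swap(0, 3)): offset=0, physical=[D,B,C,A,E,F], logical=[D,B,C,A,E,F]
After op 5 (rotate(+1)): offset=1, physical=[D,B,C,A,E,F], logical=[B,C,A,E,F,D]
After op 6 (swap(4, 5)): offset=1, physical=[F,B,C,A,E,D], logical=[B,C,A,E,D,F]
After op 7 (replace(3, 'p')): offset=1, physical=[F,B,C,A,p,D], logical=[B,C,A,p,D,F]
After op 8 (swap(2, 1)): offset=1, physical=[F,B,A,C,p,D], logical=[B,A,C,p,D,F]
After op 9 (rotate(+3)): offset=4, physical=[F,B,A,C,p,D], logical=[p,D,F,B,A,C]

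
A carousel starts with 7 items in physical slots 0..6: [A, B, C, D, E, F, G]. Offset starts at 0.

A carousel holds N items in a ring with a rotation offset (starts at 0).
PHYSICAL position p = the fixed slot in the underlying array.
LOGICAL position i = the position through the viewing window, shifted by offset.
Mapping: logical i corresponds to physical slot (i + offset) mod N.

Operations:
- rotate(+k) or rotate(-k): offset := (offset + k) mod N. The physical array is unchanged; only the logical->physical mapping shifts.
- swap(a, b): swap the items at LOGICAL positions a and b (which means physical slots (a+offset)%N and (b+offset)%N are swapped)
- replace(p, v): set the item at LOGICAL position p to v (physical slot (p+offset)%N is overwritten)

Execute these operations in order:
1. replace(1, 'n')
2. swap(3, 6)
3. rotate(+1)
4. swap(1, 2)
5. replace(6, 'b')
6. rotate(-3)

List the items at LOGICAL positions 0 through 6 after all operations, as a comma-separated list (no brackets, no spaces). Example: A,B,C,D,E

Answer: F,D,b,n,G,C,E

Derivation:
After op 1 (replace(1, 'n')): offset=0, physical=[A,n,C,D,E,F,G], logical=[A,n,C,D,E,F,G]
After op 2 (swap(3, 6)): offset=0, physical=[A,n,C,G,E,F,D], logical=[A,n,C,G,E,F,D]
After op 3 (rotate(+1)): offset=1, physical=[A,n,C,G,E,F,D], logical=[n,C,G,E,F,D,A]
After op 4 (swap(1, 2)): offset=1, physical=[A,n,G,C,E,F,D], logical=[n,G,C,E,F,D,A]
After op 5 (replace(6, 'b')): offset=1, physical=[b,n,G,C,E,F,D], logical=[n,G,C,E,F,D,b]
After op 6 (rotate(-3)): offset=5, physical=[b,n,G,C,E,F,D], logical=[F,D,b,n,G,C,E]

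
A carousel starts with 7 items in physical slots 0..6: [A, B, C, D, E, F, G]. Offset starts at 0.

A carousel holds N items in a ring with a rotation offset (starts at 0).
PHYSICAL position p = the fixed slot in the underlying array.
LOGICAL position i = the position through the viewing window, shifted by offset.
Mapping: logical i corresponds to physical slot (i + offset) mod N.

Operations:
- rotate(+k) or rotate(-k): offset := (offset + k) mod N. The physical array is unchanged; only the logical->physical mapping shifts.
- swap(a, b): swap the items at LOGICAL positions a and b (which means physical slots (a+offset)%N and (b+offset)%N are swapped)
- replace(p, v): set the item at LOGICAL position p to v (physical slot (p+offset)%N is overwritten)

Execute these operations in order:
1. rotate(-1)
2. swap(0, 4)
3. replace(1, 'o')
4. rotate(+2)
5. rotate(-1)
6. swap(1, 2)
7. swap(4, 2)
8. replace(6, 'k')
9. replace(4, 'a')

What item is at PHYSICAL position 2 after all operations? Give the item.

Answer: E

Derivation:
After op 1 (rotate(-1)): offset=6, physical=[A,B,C,D,E,F,G], logical=[G,A,B,C,D,E,F]
After op 2 (swap(0, 4)): offset=6, physical=[A,B,C,G,E,F,D], logical=[D,A,B,C,G,E,F]
After op 3 (replace(1, 'o')): offset=6, physical=[o,B,C,G,E,F,D], logical=[D,o,B,C,G,E,F]
After op 4 (rotate(+2)): offset=1, physical=[o,B,C,G,E,F,D], logical=[B,C,G,E,F,D,o]
After op 5 (rotate(-1)): offset=0, physical=[o,B,C,G,E,F,D], logical=[o,B,C,G,E,F,D]
After op 6 (swap(1, 2)): offset=0, physical=[o,C,B,G,E,F,D], logical=[o,C,B,G,E,F,D]
After op 7 (swap(4, 2)): offset=0, physical=[o,C,E,G,B,F,D], logical=[o,C,E,G,B,F,D]
After op 8 (replace(6, 'k')): offset=0, physical=[o,C,E,G,B,F,k], logical=[o,C,E,G,B,F,k]
After op 9 (replace(4, 'a')): offset=0, physical=[o,C,E,G,a,F,k], logical=[o,C,E,G,a,F,k]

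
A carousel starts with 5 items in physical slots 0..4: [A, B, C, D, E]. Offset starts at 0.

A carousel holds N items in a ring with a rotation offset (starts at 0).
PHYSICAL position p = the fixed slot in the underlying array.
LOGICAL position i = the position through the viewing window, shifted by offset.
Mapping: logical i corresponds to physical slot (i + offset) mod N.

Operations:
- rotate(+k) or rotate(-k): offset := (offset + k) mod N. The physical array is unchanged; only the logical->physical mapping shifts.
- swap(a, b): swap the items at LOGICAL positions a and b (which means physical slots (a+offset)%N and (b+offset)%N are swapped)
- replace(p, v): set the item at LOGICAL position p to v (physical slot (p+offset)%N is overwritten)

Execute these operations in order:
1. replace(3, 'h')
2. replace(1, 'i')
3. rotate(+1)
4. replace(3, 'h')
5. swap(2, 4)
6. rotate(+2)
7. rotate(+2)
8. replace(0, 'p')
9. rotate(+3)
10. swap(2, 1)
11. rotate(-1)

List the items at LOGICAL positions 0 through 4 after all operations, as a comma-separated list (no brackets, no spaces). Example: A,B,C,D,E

After op 1 (replace(3, 'h')): offset=0, physical=[A,B,C,h,E], logical=[A,B,C,h,E]
After op 2 (replace(1, 'i')): offset=0, physical=[A,i,C,h,E], logical=[A,i,C,h,E]
After op 3 (rotate(+1)): offset=1, physical=[A,i,C,h,E], logical=[i,C,h,E,A]
After op 4 (replace(3, 'h')): offset=1, physical=[A,i,C,h,h], logical=[i,C,h,h,A]
After op 5 (swap(2, 4)): offset=1, physical=[h,i,C,A,h], logical=[i,C,A,h,h]
After op 6 (rotate(+2)): offset=3, physical=[h,i,C,A,h], logical=[A,h,h,i,C]
After op 7 (rotate(+2)): offset=0, physical=[h,i,C,A,h], logical=[h,i,C,A,h]
After op 8 (replace(0, 'p')): offset=0, physical=[p,i,C,A,h], logical=[p,i,C,A,h]
After op 9 (rotate(+3)): offset=3, physical=[p,i,C,A,h], logical=[A,h,p,i,C]
After op 10 (swap(2, 1)): offset=3, physical=[h,i,C,A,p], logical=[A,p,h,i,C]
After op 11 (rotate(-1)): offset=2, physical=[h,i,C,A,p], logical=[C,A,p,h,i]

Answer: C,A,p,h,i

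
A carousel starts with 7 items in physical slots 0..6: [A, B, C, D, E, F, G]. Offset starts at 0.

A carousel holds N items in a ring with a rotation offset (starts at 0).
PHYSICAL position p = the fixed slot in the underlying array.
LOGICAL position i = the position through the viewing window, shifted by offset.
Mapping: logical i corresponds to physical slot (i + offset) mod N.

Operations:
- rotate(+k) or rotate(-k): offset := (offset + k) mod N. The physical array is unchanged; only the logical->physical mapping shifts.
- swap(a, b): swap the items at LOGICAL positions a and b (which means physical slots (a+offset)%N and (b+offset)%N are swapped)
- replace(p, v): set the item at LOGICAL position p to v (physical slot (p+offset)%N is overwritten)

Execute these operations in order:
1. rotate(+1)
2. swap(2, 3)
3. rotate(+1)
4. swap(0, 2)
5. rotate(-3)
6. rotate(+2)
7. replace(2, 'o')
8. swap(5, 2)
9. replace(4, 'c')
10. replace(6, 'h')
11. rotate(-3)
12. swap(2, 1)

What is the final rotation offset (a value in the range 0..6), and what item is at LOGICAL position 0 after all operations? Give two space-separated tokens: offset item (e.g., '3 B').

After op 1 (rotate(+1)): offset=1, physical=[A,B,C,D,E,F,G], logical=[B,C,D,E,F,G,A]
After op 2 (swap(2, 3)): offset=1, physical=[A,B,C,E,D,F,G], logical=[B,C,E,D,F,G,A]
After op 3 (rotate(+1)): offset=2, physical=[A,B,C,E,D,F,G], logical=[C,E,D,F,G,A,B]
After op 4 (swap(0, 2)): offset=2, physical=[A,B,D,E,C,F,G], logical=[D,E,C,F,G,A,B]
After op 5 (rotate(-3)): offset=6, physical=[A,B,D,E,C,F,G], logical=[G,A,B,D,E,C,F]
After op 6 (rotate(+2)): offset=1, physical=[A,B,D,E,C,F,G], logical=[B,D,E,C,F,G,A]
After op 7 (replace(2, 'o')): offset=1, physical=[A,B,D,o,C,F,G], logical=[B,D,o,C,F,G,A]
After op 8 (swap(5, 2)): offset=1, physical=[A,B,D,G,C,F,o], logical=[B,D,G,C,F,o,A]
After op 9 (replace(4, 'c')): offset=1, physical=[A,B,D,G,C,c,o], logical=[B,D,G,C,c,o,A]
After op 10 (replace(6, 'h')): offset=1, physical=[h,B,D,G,C,c,o], logical=[B,D,G,C,c,o,h]
After op 11 (rotate(-3)): offset=5, physical=[h,B,D,G,C,c,o], logical=[c,o,h,B,D,G,C]
After op 12 (swap(2, 1)): offset=5, physical=[o,B,D,G,C,c,h], logical=[c,h,o,B,D,G,C]

Answer: 5 c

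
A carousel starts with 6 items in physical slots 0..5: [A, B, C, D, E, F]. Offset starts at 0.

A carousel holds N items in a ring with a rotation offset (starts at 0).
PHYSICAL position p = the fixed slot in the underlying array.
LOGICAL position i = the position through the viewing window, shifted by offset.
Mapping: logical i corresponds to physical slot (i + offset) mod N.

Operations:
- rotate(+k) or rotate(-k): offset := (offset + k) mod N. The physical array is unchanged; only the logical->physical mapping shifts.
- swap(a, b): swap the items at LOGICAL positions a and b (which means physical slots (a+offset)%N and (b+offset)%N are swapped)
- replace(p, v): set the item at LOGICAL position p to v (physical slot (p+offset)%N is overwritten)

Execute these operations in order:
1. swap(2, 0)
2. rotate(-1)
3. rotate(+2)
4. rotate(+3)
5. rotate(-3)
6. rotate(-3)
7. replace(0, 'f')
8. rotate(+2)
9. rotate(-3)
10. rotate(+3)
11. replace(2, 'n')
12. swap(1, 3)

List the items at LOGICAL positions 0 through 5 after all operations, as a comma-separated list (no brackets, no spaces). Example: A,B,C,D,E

After op 1 (swap(2, 0)): offset=0, physical=[C,B,A,D,E,F], logical=[C,B,A,D,E,F]
After op 2 (rotate(-1)): offset=5, physical=[C,B,A,D,E,F], logical=[F,C,B,A,D,E]
After op 3 (rotate(+2)): offset=1, physical=[C,B,A,D,E,F], logical=[B,A,D,E,F,C]
After op 4 (rotate(+3)): offset=4, physical=[C,B,A,D,E,F], logical=[E,F,C,B,A,D]
After op 5 (rotate(-3)): offset=1, physical=[C,B,A,D,E,F], logical=[B,A,D,E,F,C]
After op 6 (rotate(-3)): offset=4, physical=[C,B,A,D,E,F], logical=[E,F,C,B,A,D]
After op 7 (replace(0, 'f')): offset=4, physical=[C,B,A,D,f,F], logical=[f,F,C,B,A,D]
After op 8 (rotate(+2)): offset=0, physical=[C,B,A,D,f,F], logical=[C,B,A,D,f,F]
After op 9 (rotate(-3)): offset=3, physical=[C,B,A,D,f,F], logical=[D,f,F,C,B,A]
After op 10 (rotate(+3)): offset=0, physical=[C,B,A,D,f,F], logical=[C,B,A,D,f,F]
After op 11 (replace(2, 'n')): offset=0, physical=[C,B,n,D,f,F], logical=[C,B,n,D,f,F]
After op 12 (swap(1, 3)): offset=0, physical=[C,D,n,B,f,F], logical=[C,D,n,B,f,F]

Answer: C,D,n,B,f,F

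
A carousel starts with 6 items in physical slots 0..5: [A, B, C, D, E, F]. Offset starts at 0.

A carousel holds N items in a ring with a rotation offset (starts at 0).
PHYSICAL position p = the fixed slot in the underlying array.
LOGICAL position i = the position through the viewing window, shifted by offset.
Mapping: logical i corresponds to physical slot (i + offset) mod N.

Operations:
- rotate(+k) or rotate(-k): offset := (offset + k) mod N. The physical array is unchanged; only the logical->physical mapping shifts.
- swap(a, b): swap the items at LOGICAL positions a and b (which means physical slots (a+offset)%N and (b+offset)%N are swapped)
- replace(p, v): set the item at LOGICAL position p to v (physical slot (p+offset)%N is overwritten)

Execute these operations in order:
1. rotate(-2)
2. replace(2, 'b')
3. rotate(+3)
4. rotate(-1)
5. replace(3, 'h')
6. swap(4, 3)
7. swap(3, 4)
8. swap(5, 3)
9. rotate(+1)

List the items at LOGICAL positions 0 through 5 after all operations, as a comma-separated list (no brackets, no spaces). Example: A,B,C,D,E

Answer: B,C,F,E,h,b

Derivation:
After op 1 (rotate(-2)): offset=4, physical=[A,B,C,D,E,F], logical=[E,F,A,B,C,D]
After op 2 (replace(2, 'b')): offset=4, physical=[b,B,C,D,E,F], logical=[E,F,b,B,C,D]
After op 3 (rotate(+3)): offset=1, physical=[b,B,C,D,E,F], logical=[B,C,D,E,F,b]
After op 4 (rotate(-1)): offset=0, physical=[b,B,C,D,E,F], logical=[b,B,C,D,E,F]
After op 5 (replace(3, 'h')): offset=0, physical=[b,B,C,h,E,F], logical=[b,B,C,h,E,F]
After op 6 (swap(4, 3)): offset=0, physical=[b,B,C,E,h,F], logical=[b,B,C,E,h,F]
After op 7 (swap(3, 4)): offset=0, physical=[b,B,C,h,E,F], logical=[b,B,C,h,E,F]
After op 8 (swap(5, 3)): offset=0, physical=[b,B,C,F,E,h], logical=[b,B,C,F,E,h]
After op 9 (rotate(+1)): offset=1, physical=[b,B,C,F,E,h], logical=[B,C,F,E,h,b]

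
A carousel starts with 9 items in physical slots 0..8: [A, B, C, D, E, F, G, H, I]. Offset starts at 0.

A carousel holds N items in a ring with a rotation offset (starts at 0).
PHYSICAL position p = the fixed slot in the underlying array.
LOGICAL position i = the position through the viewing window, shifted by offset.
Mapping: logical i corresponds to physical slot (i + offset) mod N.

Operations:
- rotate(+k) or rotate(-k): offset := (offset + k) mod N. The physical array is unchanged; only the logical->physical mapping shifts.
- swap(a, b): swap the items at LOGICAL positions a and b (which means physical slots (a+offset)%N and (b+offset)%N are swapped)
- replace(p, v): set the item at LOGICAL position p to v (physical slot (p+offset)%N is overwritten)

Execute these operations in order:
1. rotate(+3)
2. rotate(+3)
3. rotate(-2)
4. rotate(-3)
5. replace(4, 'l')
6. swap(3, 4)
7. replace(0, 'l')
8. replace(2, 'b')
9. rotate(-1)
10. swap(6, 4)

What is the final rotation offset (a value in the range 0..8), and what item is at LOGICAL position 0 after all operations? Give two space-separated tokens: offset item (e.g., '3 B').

After op 1 (rotate(+3)): offset=3, physical=[A,B,C,D,E,F,G,H,I], logical=[D,E,F,G,H,I,A,B,C]
After op 2 (rotate(+3)): offset=6, physical=[A,B,C,D,E,F,G,H,I], logical=[G,H,I,A,B,C,D,E,F]
After op 3 (rotate(-2)): offset=4, physical=[A,B,C,D,E,F,G,H,I], logical=[E,F,G,H,I,A,B,C,D]
After op 4 (rotate(-3)): offset=1, physical=[A,B,C,D,E,F,G,H,I], logical=[B,C,D,E,F,G,H,I,A]
After op 5 (replace(4, 'l')): offset=1, physical=[A,B,C,D,E,l,G,H,I], logical=[B,C,D,E,l,G,H,I,A]
After op 6 (swap(3, 4)): offset=1, physical=[A,B,C,D,l,E,G,H,I], logical=[B,C,D,l,E,G,H,I,A]
After op 7 (replace(0, 'l')): offset=1, physical=[A,l,C,D,l,E,G,H,I], logical=[l,C,D,l,E,G,H,I,A]
After op 8 (replace(2, 'b')): offset=1, physical=[A,l,C,b,l,E,G,H,I], logical=[l,C,b,l,E,G,H,I,A]
After op 9 (rotate(-1)): offset=0, physical=[A,l,C,b,l,E,G,H,I], logical=[A,l,C,b,l,E,G,H,I]
After op 10 (swap(6, 4)): offset=0, physical=[A,l,C,b,G,E,l,H,I], logical=[A,l,C,b,G,E,l,H,I]

Answer: 0 A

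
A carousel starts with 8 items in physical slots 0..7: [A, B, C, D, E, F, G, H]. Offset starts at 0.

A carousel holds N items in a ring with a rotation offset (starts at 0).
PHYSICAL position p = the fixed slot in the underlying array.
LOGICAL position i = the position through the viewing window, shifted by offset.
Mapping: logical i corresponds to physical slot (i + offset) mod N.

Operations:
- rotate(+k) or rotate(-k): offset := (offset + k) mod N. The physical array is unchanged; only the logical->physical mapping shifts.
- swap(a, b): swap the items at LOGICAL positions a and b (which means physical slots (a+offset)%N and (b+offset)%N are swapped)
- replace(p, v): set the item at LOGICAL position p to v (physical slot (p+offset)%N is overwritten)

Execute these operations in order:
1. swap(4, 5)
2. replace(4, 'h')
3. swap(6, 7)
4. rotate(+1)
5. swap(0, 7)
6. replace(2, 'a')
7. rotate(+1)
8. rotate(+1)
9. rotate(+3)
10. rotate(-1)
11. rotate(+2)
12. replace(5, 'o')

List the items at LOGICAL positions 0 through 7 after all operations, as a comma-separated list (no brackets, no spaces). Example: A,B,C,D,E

Answer: G,B,A,C,a,o,E,H

Derivation:
After op 1 (swap(4, 5)): offset=0, physical=[A,B,C,D,F,E,G,H], logical=[A,B,C,D,F,E,G,H]
After op 2 (replace(4, 'h')): offset=0, physical=[A,B,C,D,h,E,G,H], logical=[A,B,C,D,h,E,G,H]
After op 3 (swap(6, 7)): offset=0, physical=[A,B,C,D,h,E,H,G], logical=[A,B,C,D,h,E,H,G]
After op 4 (rotate(+1)): offset=1, physical=[A,B,C,D,h,E,H,G], logical=[B,C,D,h,E,H,G,A]
After op 5 (swap(0, 7)): offset=1, physical=[B,A,C,D,h,E,H,G], logical=[A,C,D,h,E,H,G,B]
After op 6 (replace(2, 'a')): offset=1, physical=[B,A,C,a,h,E,H,G], logical=[A,C,a,h,E,H,G,B]
After op 7 (rotate(+1)): offset=2, physical=[B,A,C,a,h,E,H,G], logical=[C,a,h,E,H,G,B,A]
After op 8 (rotate(+1)): offset=3, physical=[B,A,C,a,h,E,H,G], logical=[a,h,E,H,G,B,A,C]
After op 9 (rotate(+3)): offset=6, physical=[B,A,C,a,h,E,H,G], logical=[H,G,B,A,C,a,h,E]
After op 10 (rotate(-1)): offset=5, physical=[B,A,C,a,h,E,H,G], logical=[E,H,G,B,A,C,a,h]
After op 11 (rotate(+2)): offset=7, physical=[B,A,C,a,h,E,H,G], logical=[G,B,A,C,a,h,E,H]
After op 12 (replace(5, 'o')): offset=7, physical=[B,A,C,a,o,E,H,G], logical=[G,B,A,C,a,o,E,H]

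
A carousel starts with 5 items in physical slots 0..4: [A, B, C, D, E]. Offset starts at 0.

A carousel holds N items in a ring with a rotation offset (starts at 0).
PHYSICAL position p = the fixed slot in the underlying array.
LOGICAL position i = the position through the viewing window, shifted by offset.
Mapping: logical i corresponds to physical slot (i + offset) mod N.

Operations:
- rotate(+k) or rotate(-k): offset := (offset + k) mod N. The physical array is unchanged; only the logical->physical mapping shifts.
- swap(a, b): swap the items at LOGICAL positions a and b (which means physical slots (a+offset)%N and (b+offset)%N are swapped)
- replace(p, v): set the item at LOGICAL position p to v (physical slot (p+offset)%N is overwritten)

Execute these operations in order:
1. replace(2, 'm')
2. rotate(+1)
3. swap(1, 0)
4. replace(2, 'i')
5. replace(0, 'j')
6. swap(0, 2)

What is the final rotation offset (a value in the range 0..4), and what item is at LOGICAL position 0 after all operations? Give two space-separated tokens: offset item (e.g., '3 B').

After op 1 (replace(2, 'm')): offset=0, physical=[A,B,m,D,E], logical=[A,B,m,D,E]
After op 2 (rotate(+1)): offset=1, physical=[A,B,m,D,E], logical=[B,m,D,E,A]
After op 3 (swap(1, 0)): offset=1, physical=[A,m,B,D,E], logical=[m,B,D,E,A]
After op 4 (replace(2, 'i')): offset=1, physical=[A,m,B,i,E], logical=[m,B,i,E,A]
After op 5 (replace(0, 'j')): offset=1, physical=[A,j,B,i,E], logical=[j,B,i,E,A]
After op 6 (swap(0, 2)): offset=1, physical=[A,i,B,j,E], logical=[i,B,j,E,A]

Answer: 1 i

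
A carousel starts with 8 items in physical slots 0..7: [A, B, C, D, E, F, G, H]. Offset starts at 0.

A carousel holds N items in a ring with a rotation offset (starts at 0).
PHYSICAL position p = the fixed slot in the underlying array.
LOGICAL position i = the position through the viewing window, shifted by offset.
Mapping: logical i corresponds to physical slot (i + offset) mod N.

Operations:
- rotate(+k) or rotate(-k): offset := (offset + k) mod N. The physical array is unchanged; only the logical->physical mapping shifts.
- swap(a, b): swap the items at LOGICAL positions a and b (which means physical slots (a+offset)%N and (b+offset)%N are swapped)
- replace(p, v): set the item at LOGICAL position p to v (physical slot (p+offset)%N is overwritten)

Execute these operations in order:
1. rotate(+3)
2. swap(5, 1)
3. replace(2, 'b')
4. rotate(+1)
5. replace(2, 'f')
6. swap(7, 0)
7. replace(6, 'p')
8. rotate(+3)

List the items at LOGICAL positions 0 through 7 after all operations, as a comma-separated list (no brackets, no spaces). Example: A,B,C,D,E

Answer: H,E,B,p,A,D,b,f

Derivation:
After op 1 (rotate(+3)): offset=3, physical=[A,B,C,D,E,F,G,H], logical=[D,E,F,G,H,A,B,C]
After op 2 (swap(5, 1)): offset=3, physical=[E,B,C,D,A,F,G,H], logical=[D,A,F,G,H,E,B,C]
After op 3 (replace(2, 'b')): offset=3, physical=[E,B,C,D,A,b,G,H], logical=[D,A,b,G,H,E,B,C]
After op 4 (rotate(+1)): offset=4, physical=[E,B,C,D,A,b,G,H], logical=[A,b,G,H,E,B,C,D]
After op 5 (replace(2, 'f')): offset=4, physical=[E,B,C,D,A,b,f,H], logical=[A,b,f,H,E,B,C,D]
After op 6 (swap(7, 0)): offset=4, physical=[E,B,C,A,D,b,f,H], logical=[D,b,f,H,E,B,C,A]
After op 7 (replace(6, 'p')): offset=4, physical=[E,B,p,A,D,b,f,H], logical=[D,b,f,H,E,B,p,A]
After op 8 (rotate(+3)): offset=7, physical=[E,B,p,A,D,b,f,H], logical=[H,E,B,p,A,D,b,f]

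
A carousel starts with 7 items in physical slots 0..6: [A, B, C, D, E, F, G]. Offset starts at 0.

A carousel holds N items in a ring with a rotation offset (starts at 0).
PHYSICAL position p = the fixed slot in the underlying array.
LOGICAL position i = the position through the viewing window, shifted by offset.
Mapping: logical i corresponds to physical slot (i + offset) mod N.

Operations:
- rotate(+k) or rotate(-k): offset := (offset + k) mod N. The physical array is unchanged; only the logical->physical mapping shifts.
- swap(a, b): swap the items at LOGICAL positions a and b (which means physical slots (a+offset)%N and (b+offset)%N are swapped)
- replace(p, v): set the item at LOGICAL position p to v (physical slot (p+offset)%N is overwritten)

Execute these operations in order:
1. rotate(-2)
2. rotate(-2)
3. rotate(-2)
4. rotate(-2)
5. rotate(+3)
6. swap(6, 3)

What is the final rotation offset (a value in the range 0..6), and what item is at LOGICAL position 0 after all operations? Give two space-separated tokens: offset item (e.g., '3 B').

After op 1 (rotate(-2)): offset=5, physical=[A,B,C,D,E,F,G], logical=[F,G,A,B,C,D,E]
After op 2 (rotate(-2)): offset=3, physical=[A,B,C,D,E,F,G], logical=[D,E,F,G,A,B,C]
After op 3 (rotate(-2)): offset=1, physical=[A,B,C,D,E,F,G], logical=[B,C,D,E,F,G,A]
After op 4 (rotate(-2)): offset=6, physical=[A,B,C,D,E,F,G], logical=[G,A,B,C,D,E,F]
After op 5 (rotate(+3)): offset=2, physical=[A,B,C,D,E,F,G], logical=[C,D,E,F,G,A,B]
After op 6 (swap(6, 3)): offset=2, physical=[A,F,C,D,E,B,G], logical=[C,D,E,B,G,A,F]

Answer: 2 C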